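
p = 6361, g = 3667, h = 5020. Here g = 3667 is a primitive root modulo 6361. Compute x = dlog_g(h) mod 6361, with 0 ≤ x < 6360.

Baby-step giant-step with m = ceil(sqrt(6360)) = 80.
Baby table (3667^j mod 6361 for j=0..79):
  0:1  1:3667  2:6096  3:1478  4:254  5:2712  6:2661  7:113
  8:906  9:1860  10:1628  11:3258  12:1128  13:1726  14:47  15:602
  16:267  17:5856  18:5577  19:244  20:4208  21:5311  22:4416  23:4727
  24:184  25:462  26:2128  27:4790  28:2209  29:2850  30:6188  31:1709
  32:1318  33:5107  34:585  35:1538  36:4000  37:5895  38:2287  39:2631
  40:4601  41:2495  42:2047  43:369  44:4591  45:3991  46:4697  47:4672
  48:2051  49:2315  50:3531  51:3542  52:5713  53:2798  54:6334  55:2767
  56:794  57:4621  58:5864  59:3108  60:4485  61:3310  62:982  63:668
  64:571  65:1088  66:1349  67:4286  68:5092  69:2829  70:5513  71:913
  72:2085  73:6134  74:882  75:2906  76:1627  77:5952  78:1393  79:248
Giant step factor: 3667^(-80) ≡ 2612 (mod 6361).
Scan 5020·2612^i mod 6361 for i = 0, 1, …:
  i=0: 5020   i=1: 2219   i=2: 1157   i=3: 609
  i=4: 458   i=5: 428   i=6: 4761   i=7: 6338
  i=8: 3534   i=9: 997     …   i=59: 3813
  i=60: 4591
Match at i=60, j=44: x = 60·80 + 44 = 4844.

4844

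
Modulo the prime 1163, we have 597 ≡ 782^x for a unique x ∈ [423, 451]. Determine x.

430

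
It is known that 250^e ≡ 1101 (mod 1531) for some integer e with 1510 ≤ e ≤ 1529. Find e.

Compute 250^1510 mod 1531 = 1101, then multiply by 250 repeatedly:
  250^1510=1101
Found 1101 at exponent 1510.

1510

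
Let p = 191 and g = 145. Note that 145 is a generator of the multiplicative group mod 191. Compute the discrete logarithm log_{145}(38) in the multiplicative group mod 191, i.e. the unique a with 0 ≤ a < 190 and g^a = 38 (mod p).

115

Baby-step giant-step with m = ceil(sqrt(190)) = 14.
Baby table (145^j mod 191 for j=0..13):
  0:1  1:145  2:15  3:74  4:34  5:155  6:128  7:33
  8:10  9:113  10:150  11:167  12:149  13:22
Giant step factor: 145^(-14) ≡ 67 (mod 191).
Scan 38·67^i mod 191 for i = 0, 1, …:
  i=0: 38   i=1: 63   i=2: 19   i=3: 127
  i=4: 105   i=5: 159   i=6: 148   i=7: 175
  i=8: 74
Match at i=8, j=3: a = 8·14 + 3 = 115.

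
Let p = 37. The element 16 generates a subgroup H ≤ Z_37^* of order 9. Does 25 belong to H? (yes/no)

⟨16⟩ has order 9; its elements mod 37 are {1, 7, 9, 10, 12, 16, 26, 33, 34}.
25 is not in this set.

no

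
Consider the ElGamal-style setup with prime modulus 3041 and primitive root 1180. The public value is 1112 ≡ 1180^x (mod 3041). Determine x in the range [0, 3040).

2190

Baby-step giant-step with m = ceil(sqrt(3040)) = 56.
Baby table (1180^j mod 3041 for j=0..55):
  0:1  1:1180  2:2663  3:987  4:2998  5:957  6:1049  7:133
  8:1849  9:1423  10:508  11:363  12:2600  13:2672  14:2484  15:2637
  16:717  17:662  18:2664  19:2167  20:2620  21:1944  22:1006  23:1090
  24:2898  25:1556  26:2357  27:1786  28:67  29:3035  30:2043  31:2268
  32:160  33:258  34:340  35:2829  36:2243  37:1070  38:585  39:3034
  40:863  41:2646  42:2214  43:301  44:2424  45:1780  46:2110  47:2262
  48:2203  49:2526  50:500  51:46  52:2583  53:858  54:2828  55:1063
Giant step factor: 1180^(-56) ≡ 1510 (mod 3041).
Scan 1112·1510^i mod 3041 for i = 0, 1, …:
  i=0: 1112   i=1: 488   i=2: 958   i=3: 2105
  i=4: 705   i=5: 200   i=6: 941   i=7: 763
  i=8: 2632   i=9: 2774     …   i=38: 1493
  i=39: 1049
Match at i=39, j=6: x = 39·56 + 6 = 2190.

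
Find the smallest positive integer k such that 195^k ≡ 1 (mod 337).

112

The order of 195 must divide p − 1 = 336 = 2^4 · 3 · 7.
Divisors: 1, 2, 3, 4, 6, 7, 8, 12, 14, 16, 21, 24, 28, 42, 48, 56, 84, 112, 168, 336.
Check each in increasing order: 195^1 ≡ 195;  195^2 ≡ 281;  195^3 ≡ 201;  195^4 ≡ 103;  195^6 ≡ 298;  195^7 ≡ 146;  195^8 ≡ 162;  195^12 ≡ 173;  195^14 ≡ 85;  195^16 ≡ 295;  195^21 ≡ 278;  195^24 ≡ 273;  195^28 ≡ 148;  195^42 ≡ 111;  195^48 ≡ 52;  195^56 ≡ 336;  195^84 ≡ 189;  195^112 ≡ 1.
Smallest exponent giving 1 is 112.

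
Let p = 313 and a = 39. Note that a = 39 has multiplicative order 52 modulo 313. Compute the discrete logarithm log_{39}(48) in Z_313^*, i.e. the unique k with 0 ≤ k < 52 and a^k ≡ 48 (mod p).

Baby-step giant-step with m = ceil(sqrt(52)) = 8.
Baby table (39^j mod 313 for j=0..7):
  0:1  1:39  2:269  3:162  4:58  5:71  6:265  7:6
Giant step factor: 39^(-8) ≡ 103 (mod 313).
Scan 48·103^i mod 313 for i = 0, 1, …:
  i=0: 48   i=1: 249   i=2: 294   i=3: 234
  i=4: 1
Match at i=4, j=0: k = 4·8 + 0 = 32.

32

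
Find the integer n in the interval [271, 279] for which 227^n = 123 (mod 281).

272

Compute 227^271 mod 281 = 107, then multiply by 227 repeatedly:
  227^271=107  227^272=123
Found 123 at exponent 272.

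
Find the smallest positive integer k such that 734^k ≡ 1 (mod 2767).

1383

The order of 734 must divide p − 1 = 2766 = 2 · 3 · 461.
Divisors: 1, 2, 3, 6, 461, 922, 1383, 2766.
Check each in increasing order: 734^1 ≡ 734;  734^2 ≡ 1958;  734^3 ≡ 1099;  734^6 ≡ 1389;  734^461 ≡ 328;  734^922 ≡ 2438;  734^1383 ≡ 1.
Smallest exponent giving 1 is 1383.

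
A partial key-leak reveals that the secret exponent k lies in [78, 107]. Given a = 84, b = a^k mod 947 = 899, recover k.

97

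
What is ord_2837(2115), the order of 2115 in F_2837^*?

The order of 2115 must divide p − 1 = 2836 = 2^2 · 709.
Divisors: 1, 2, 4, 709, 1418, 2836.
Check each in increasing order: 2115^1 ≡ 2115;  2115^2 ≡ 2113;  2115^4 ≡ 2168;  2115^709 ≡ 2421;  2115^1418 ≡ 2836;  2115^2836 ≡ 1.
Smallest exponent giving 1 is 2836.

2836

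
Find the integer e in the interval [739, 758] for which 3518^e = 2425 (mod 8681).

Compute 3518^739 mod 8681 = 472, then multiply by 3518 repeatedly:
  3518^739=472  3518^740=2425
Found 2425 at exponent 740.

740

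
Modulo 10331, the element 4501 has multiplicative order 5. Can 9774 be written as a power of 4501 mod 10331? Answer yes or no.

⟨4501⟩ has order 5; its elements mod 10331 are {1, 4501, 8100, 8150, 10241}.
9774 is not in this set.

no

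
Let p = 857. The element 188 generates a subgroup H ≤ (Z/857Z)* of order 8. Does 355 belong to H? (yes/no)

355 ∈ ⟨188⟩ iff 355^8 ≡ 1 (mod 857), since |⟨188⟩| = 8.
355^8 mod 857 = 488.
Since 488 ≠ 1, 355 does not lie in the subgroup.

no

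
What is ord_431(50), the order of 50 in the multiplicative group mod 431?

215

The order of 50 must divide p − 1 = 430 = 2 · 5 · 43.
Divisors: 1, 2, 5, 10, 43, 86, 215, 430.
Check each in increasing order: 50^1 ≡ 50;  50^2 ≡ 345;  50^5 ≡ 2;  50^10 ≡ 4;  50^43 ≡ 405;  50^86 ≡ 245;  50^215 ≡ 1.
Smallest exponent giving 1 is 215.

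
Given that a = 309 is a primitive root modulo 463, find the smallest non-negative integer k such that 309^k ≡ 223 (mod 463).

Baby-step giant-step with m = ceil(sqrt(462)) = 22.
Baby table (309^j mod 463 for j=0..21):
  0:1  1:309  2:103  3:343  4:423  5:141  6:47  7:170
  8:211  9:379  10:435  11:145  12:357  13:119  14:194  15:219
  16:73  17:333  18:111  19:37  20:321  21:107
Giant step factor: 309^(-22) ≡ 251 (mod 463).
Scan 223·251^i mod 463 for i = 0, 1, …:
  i=0: 223   i=1: 413   i=2: 414   i=3: 202
  i=4: 235   i=5: 184   i=6: 347   i=7: 53
  i=8: 339   i=9: 360     …   i=18: 386
  i=19: 119
Match at i=19, j=13: k = 19·22 + 13 = 431.

431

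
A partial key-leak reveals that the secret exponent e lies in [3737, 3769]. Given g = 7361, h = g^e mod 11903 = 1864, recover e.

Compute 7361^3737 mod 11903 = 10204, then multiply by 7361 repeatedly:
  7361^3737=10204  7361^3738=3714  7361^3739=9466  7361^3740=10967  7361^3741=1941
  7361^3742=4101  7361^3743=1453  7361^3744=6639  7361^3745=7864  7361^3746=2615
  7361^3747=1864
Found 1864 at exponent 3747.

3747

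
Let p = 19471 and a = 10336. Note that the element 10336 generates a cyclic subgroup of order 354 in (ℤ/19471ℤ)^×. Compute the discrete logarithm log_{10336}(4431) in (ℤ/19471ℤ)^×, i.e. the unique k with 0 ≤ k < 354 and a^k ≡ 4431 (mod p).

257

Baby-step giant-step with m = ceil(sqrt(354)) = 19.
Baby table (10336^j mod 19471 for j=0..18):
  0:1  1:10336  2:14990  3:5893  4:4760  5:15614  6:10656  7:12440
  8:12827  9:1833  10:605  11:3089  12:14935  13:2072  14:17563  15:3035
  16:1979  17:10394  18:10877
Giant step factor: 10336^(-19) ≡ 1744 (mod 19471).
Scan 4431·1744^i mod 19471 for i = 0, 1, …:
  i=0: 4431   i=1: 17148   i=2: 18127   i=3: 12055
  i=4: 14711   i=5: 12677   i=6: 9103   i=7: 6767
  i=8: 2222   i=9: 439   i=10: 6247   i=11: 10479
  i=12: 11578   i=13: 605
Match at i=13, j=10: k = 13·19 + 10 = 257.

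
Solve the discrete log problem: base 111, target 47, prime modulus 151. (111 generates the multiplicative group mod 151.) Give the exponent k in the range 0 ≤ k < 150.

8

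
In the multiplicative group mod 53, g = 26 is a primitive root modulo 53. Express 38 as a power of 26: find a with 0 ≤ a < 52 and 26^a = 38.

Successive powers of 26 modulo 53:
  26^0=1  26^1=26  26^2=40  26^3=33  26^4=10  26^5=48
  26^6=29  26^7=12  26^8=47  26^9=3  26^10=25  26^11=14
  26^12=46  26^13=30  26^14=38
So 26^14 ≡ 38 (mod 53), giving a = 14.

14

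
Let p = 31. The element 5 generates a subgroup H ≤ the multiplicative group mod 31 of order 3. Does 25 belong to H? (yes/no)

⟨5⟩ has order 3; its elements mod 31 are {1, 5, 25}.
25 is in this set.

yes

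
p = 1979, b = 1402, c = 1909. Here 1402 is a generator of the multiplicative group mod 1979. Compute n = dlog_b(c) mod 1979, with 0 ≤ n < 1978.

Baby-step giant-step with m = ceil(sqrt(1978)) = 45.
Baby table (1402^j mod 1979 for j=0..44):
  0:1  1:1402  2:457  3:1497  4:1054  5:1374  6:781  7:575
  8:697  9:1547  10:1889  11:476  12:429  13:1821  14:132  15:1017
  16:954  17:1683  18:598  19:1279  20:184  21:698  22:970  23:367
  24:1973  25:1483  26:1216  27:913  28:1592  29:1651  30:1251  31:508
  32:1755  33:613  34:540  35:1102  36:1384  37:948  38:1187  39:1814
  40:213  41:1776  42:370  43:242  44:875
Giant step factor: 1402^(-45) ≡ 1196 (mod 1979).
Scan 1909·1196^i mod 1979 for i = 0, 1, …:
  i=0: 1909   i=1: 1377   i=2: 364   i=3: 1943
  i=4: 482   i=5: 583   i=6: 660   i=7: 1718
  i=8: 526   i=9: 1753     …   i=25: 1756
  i=26: 457
Match at i=26, j=2: n = 26·45 + 2 = 1172.

1172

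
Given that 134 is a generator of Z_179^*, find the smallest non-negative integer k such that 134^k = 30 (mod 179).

99

Baby-step giant-step with m = ceil(sqrt(178)) = 14.
Baby table (134^j mod 179 for j=0..13):
  0:1  1:134  2:56  3:165  4:93  5:111  6:17  7:130
  8:57  9:120  10:149  11:97  12:110  13:62
Giant step factor: 134^(-14) ≡ 75 (mod 179).
Scan 30·75^i mod 179 for i = 0, 1, …:
  i=0: 30   i=1: 102   i=2: 132   i=3: 55
  i=4: 8   i=5: 63   i=6: 71   i=7: 134
Match at i=7, j=1: k = 7·14 + 1 = 99.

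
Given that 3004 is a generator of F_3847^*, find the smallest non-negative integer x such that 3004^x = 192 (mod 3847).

333

Baby-step giant-step with m = ceil(sqrt(3846)) = 63.
Baby table (3004^j mod 3847 for j=0..62):
  0:1  1:3004  2:2801  3:815  4:1568  5:1544  6:2541  7:716
  8:391  9:1229  10:2643  11:3211  12:1415  13:3572  14:1005  15:2972
  16:2848  17:3511  18:2417  19:1379  20:3144  21:191  22:561  23:258
  24:1785  25:3269  26:2532  27:609  28:2111  29:1588  30:72  31:856
  32:1628  33:975  34:1333  35:3452  36:2143  37:1541  38:1223  39:7
  40:1793  41:372  42:1858  43:3282  44:3114  45:2399  46:1165  47:2737
  48:909  49:3113  50:3242  51:2211  52:1922  53:3188  54:1569  55:701
  56:1495  57:1531  58:1959  59:2773  60:1337  61:80  62:1806
Giant step factor: 3004^(-63) ≡ 2730 (mod 3847).
Scan 192·2730^i mod 3847 for i = 0, 1, …:
  i=0: 192   i=1: 968   i=2: 3598   i=3: 1149
  i=4: 1465   i=5: 2417
Match at i=5, j=18: x = 5·63 + 18 = 333.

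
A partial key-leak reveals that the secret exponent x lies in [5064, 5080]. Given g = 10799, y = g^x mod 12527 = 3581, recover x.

5070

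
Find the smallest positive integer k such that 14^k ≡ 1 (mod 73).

72

The order of 14 must divide p − 1 = 72 = 2^3 · 3^2.
Divisors: 1, 2, 3, 4, 6, 8, 9, 12, 18, 24, 36, 72.
Check each in increasing order: 14^1 ≡ 14;  14^2 ≡ 50;  14^3 ≡ 43;  14^4 ≡ 18;  14^6 ≡ 24;  14^8 ≡ 32;  14^9 ≡ 10;  14^12 ≡ 65;  14^18 ≡ 27;  14^24 ≡ 64;  14^36 ≡ 72;  14^72 ≡ 1.
Smallest exponent giving 1 is 72.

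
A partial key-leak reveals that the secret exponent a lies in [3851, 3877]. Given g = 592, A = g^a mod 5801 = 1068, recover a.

3851

Compute 592^3851 mod 5801 = 1068, then multiply by 592 repeatedly:
  592^3851=1068
Found 1068 at exponent 3851.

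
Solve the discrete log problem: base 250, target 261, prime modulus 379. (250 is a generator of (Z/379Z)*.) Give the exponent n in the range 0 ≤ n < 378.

Baby-step giant-step with m = ceil(sqrt(378)) = 20.
Baby table (250^j mod 379 for j=0..19):
  0:1  1:250  2:344  3:346  4:88  5:18  6:331  7:128
  8:164  9:68  10:324  11:273  12:30  13:299  14:87  15:147
  16:366  17:161  18:76  19:50
Giant step factor: 250^(-20) ≡ 54 (mod 379).
Scan 261·54^i mod 379 for i = 0, 1, …:
  i=0: 261   i=1: 71   i=2: 44   i=3: 102
  i=4: 202   i=5: 296   i=6: 66   i=7: 153
  i=8: 303   i=9: 65     …   i=17: 241
  i=18: 128
Match at i=18, j=7: n = 18·20 + 7 = 367.

367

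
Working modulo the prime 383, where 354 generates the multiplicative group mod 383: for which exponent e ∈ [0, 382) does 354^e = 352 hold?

315

Baby-step giant-step with m = ceil(sqrt(382)) = 20.
Baby table (354^j mod 383 for j=0..19):
  0:1  1:354  2:75  3:123  4:263  5:33  6:192  7:177
  8:229  9:253  10:323  11:208  12:96  13:280  14:306  15:318
  16:353  17:104  18:48  19:140
Giant step factor: 354^(-20) ≡ 378 (mod 383).
Scan 352·378^i mod 383 for i = 0, 1, …:
  i=0: 352   i=1: 155   i=2: 374   i=3: 45
  i=4: 158   i=5: 359   i=6: 120   i=7: 166
  i=8: 319   i=9: 320     …   i=14: 13
  i=15: 318
Match at i=15, j=15: e = 15·20 + 15 = 315.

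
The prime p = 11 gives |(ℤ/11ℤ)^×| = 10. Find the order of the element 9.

The order of 9 must divide p − 1 = 10 = 2 · 5.
Divisors: 1, 2, 5, 10.
Check each in increasing order: 9^1 ≡ 9;  9^2 ≡ 4;  9^5 ≡ 1.
Smallest exponent giving 1 is 5.

5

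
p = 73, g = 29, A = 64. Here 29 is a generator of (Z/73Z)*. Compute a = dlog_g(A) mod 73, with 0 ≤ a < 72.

Baby-step giant-step with m = ceil(sqrt(72)) = 9.
Baby table (29^j mod 73 for j=0..8):
  0:1  1:29  2:38  3:7  4:57  5:47  6:49  7:34
  8:37
Giant step factor: 29^(-9) ≡ 63 (mod 73).
Scan 64·63^i mod 73 for i = 0, 1, …:
  i=0: 64   i=1: 17   i=2: 49
Match at i=2, j=6: a = 2·9 + 6 = 24.

24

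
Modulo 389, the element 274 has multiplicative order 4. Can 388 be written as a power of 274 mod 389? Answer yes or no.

yes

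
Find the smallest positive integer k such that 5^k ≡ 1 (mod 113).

112

The order of 5 must divide p − 1 = 112 = 2^4 · 7.
Divisors: 1, 2, 4, 7, 8, 14, 16, 28, 56, 112.
Check each in increasing order: 5^1 ≡ 5;  5^2 ≡ 25;  5^4 ≡ 60;  5^7 ≡ 42;  5^8 ≡ 97;  5^14 ≡ 69;  5^16 ≡ 30;  5^28 ≡ 15;  5^56 ≡ 112;  5^112 ≡ 1.
Smallest exponent giving 1 is 112.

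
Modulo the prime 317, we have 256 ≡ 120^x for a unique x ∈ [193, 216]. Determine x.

196

Compute 120^193 mod 317 = 75, then multiply by 120 repeatedly:
  120^193=75  120^194=124  120^195=298  120^196=256
Found 256 at exponent 196.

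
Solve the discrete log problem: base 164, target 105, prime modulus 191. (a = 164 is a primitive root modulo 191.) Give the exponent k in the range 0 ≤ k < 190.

Baby-step giant-step with m = ceil(sqrt(190)) = 14.
Baby table (164^j mod 191 for j=0..13):
  0:1  1:164  2:156  3:181  4:79  5:159  6:100  7:165
  8:129  9:146  10:69  11:47  12:68  13:74
Giant step factor: 164^(-14) ≡ 102 (mod 191).
Scan 105·102^i mod 191 for i = 0, 1, …:
  i=0: 105   i=1: 14   i=2: 91   i=3: 114
  i=4: 168   i=5: 137   i=6: 31   i=7: 106
  i=8: 116   i=9: 181
Match at i=9, j=3: k = 9·14 + 3 = 129.

129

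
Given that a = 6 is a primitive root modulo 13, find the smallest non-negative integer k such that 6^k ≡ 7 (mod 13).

Successive powers of 6 modulo 13:
  6^0=1  6^1=6  6^2=10  6^3=8  6^4=9  6^5=2
  6^6=12  6^7=7
So 6^7 ≡ 7 (mod 13), giving k = 7.

7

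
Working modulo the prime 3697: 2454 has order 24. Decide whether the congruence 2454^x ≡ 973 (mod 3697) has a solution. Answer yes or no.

yes

⟨2454⟩ has order 24; its elements mod 3697 are {1, 297, 519, 520, 529, 615, 834, 973, 1131, 1243, 1502, 1839, 1858, 2195, 2454, 2566, 2724, 2863, 3082, 3168, 3177, 3178, 3400, 3696}.
973 is in this set.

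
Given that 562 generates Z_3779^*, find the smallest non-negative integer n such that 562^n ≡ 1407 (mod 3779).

Baby-step giant-step with m = ceil(sqrt(3778)) = 62.
Baby table (562^j mod 3779 for j=0..61):
  0:1  1:562  2:2187  3:919  4:2534  5:3204  6:1844  7:882
  8:635  9:1644  10:1852  11:1599  12:3015  13:1438  14:3229  15:778
  16:2651  17:936  18:751  19:2593  20:2351  21:2391  22:2197  23:2760
  24:1730  25:1057  26:731  27:2690  28:180  29:2906  30:644  31:2923
  32:2640  33:2312  34:3147  35:42  36:930  37:1158  38:808  39:616
  40:2303  41:1868  42:3033  43:217  44:1026  45:2204  46:2915  47:1923
  48:3711  49:3353  50:2444  51:1751  52:1522  53:1310  54:3094  55:488
  56:2168  57:1578  58:2550  59:859  60:2825  61:470
Giant step factor: 562^(-62) ≡ 281 (mod 3779).
Scan 1407·281^i mod 3779 for i = 0, 1, …:
  i=0: 1407   i=1: 2351
Match at i=1, j=20: n = 1·62 + 20 = 82.

82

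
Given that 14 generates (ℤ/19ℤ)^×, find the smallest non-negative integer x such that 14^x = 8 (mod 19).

3

Successive powers of 14 modulo 19:
  14^0=1  14^1=14  14^2=6  14^3=8
So 14^3 ≡ 8 (mod 19), giving x = 3.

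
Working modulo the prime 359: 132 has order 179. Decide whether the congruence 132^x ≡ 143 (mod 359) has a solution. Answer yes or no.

143 ∈ ⟨132⟩ iff 143^179 ≡ 1 (mod 359), since |⟨132⟩| = 179.
143^179 mod 359 = 358.
Since 358 ≠ 1, 143 does not lie in the subgroup.

no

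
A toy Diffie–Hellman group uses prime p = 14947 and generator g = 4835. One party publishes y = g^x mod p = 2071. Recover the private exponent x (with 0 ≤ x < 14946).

Baby-step giant-step with m = ceil(sqrt(14946)) = 123.
Baby table (4835^j mod 14947 for j=0..122):
  0:1  1:4835  2:117  3:12656  4:13689  5:999  6:2284  7:12254
  8:13129  9:13753  10:11499  11:9772  12:153  13:7352  14:2954  15:8205
  16:1837  17:3377  18:5671  19:6487  20:5839  21:11629  22:10548  23:416
  24:8462  25:3831  26:3552  27:14764  28:12015  29:8483  30:737  31:6009
  32:11494  33:544  34:14515  35:3860  36:9244  37:3210  38:5364  39:1895
  40:14761  41:12457  42:8132  43:7610  44:9783  45:8497  46:8639  47:7647
  48:9314  49:12826  50:13554  51:5942  52:1436  53:7652  54:3595  55:13411
  56:2099  57:14599  58:6431  59:4125  60:5077  61:4321  62:11076  63:12306
  64:10450  65:4890  66:11943  67:4144  68:7260  69:6544  70:12388  71:3351
  72:14484  73:3445  74:5617  75:14443  76:14468  77:820  78:3745  79:6258
  80:4702  81:14730  82:12042  83:4505  84:3896  85:3940  86:7422  87:12570
  88:1448  89:5884  90:4999  91:866  92:1950  93:11640  94:3945  95:1703
  96:13155  97:4940  98:14541  99:9994  100:12286  101:3432  102:2550  103:12922
  104:14357  105:2227  106:5705  107:6460  108:9817  109:8470  110:12617  111:4488
  112:11383  113:1951  114:1528  115:4062  116:14359  117:11897  118:5939  119:1878
  120:7301  121:10468  122:2238
Giant step factor: 4835^(-123) ≡ 8106 (mod 14947).
Scan 2071·8106^i mod 14947 for i = 0, 1, …:
  i=0: 2071   i=1: 2045   i=2: 547   i=3: 9670
  i=4: 2952   i=5: 13712   i=6: 3580   i=7: 7353
  i=8: 9729   i=9: 2902     …   i=23: 107
  i=24: 416
Match at i=24, j=23: x = 24·123 + 23 = 2975.

2975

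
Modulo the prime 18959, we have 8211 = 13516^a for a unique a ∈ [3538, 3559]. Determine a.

3544

Compute 13516^3538 mod 18959 = 3731, then multiply by 13516 repeatedly:
  13516^3538=3731  13516^3539=16215  13516^3540=14859  13516^3541=1557  13516^3542=18881
  13516^3543=7456  13516^3544=8211
Found 8211 at exponent 3544.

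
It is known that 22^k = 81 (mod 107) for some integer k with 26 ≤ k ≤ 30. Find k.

Compute 22^26 mod 107 = 81, then multiply by 22 repeatedly:
  22^26=81
Found 81 at exponent 26.

26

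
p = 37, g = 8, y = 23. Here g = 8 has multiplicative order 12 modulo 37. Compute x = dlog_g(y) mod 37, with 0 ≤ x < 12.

Successive powers of 8 modulo 37:
  8^0=1  8^1=8  8^2=27  8^3=31  8^4=26  8^5=23
So 8^5 ≡ 23 (mod 37), giving x = 5.

5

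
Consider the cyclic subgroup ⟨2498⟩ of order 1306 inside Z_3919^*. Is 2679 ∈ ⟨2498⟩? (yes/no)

no

2679 ∈ ⟨2498⟩ iff 2679^1306 ≡ 1 (mod 3919), since |⟨2498⟩| = 1306.
2679^1306 mod 3919 = 1169.
Since 1169 ≠ 1, 2679 does not lie in the subgroup.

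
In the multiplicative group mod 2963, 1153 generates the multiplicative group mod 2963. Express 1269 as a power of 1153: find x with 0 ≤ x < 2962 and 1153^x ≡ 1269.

3

Successive powers of 1153 modulo 2963:
  1153^0=1  1153^1=1153  1153^2=1985  1153^3=1269
So 1153^3 ≡ 1269 (mod 2963), giving x = 3.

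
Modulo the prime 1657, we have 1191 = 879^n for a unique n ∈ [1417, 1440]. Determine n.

Compute 879^1417 mod 1657 = 1186, then multiply by 879 repeatedly:
  879^1417=1186  879^1418=241  879^1419=1400  879^1420=1106  879^1421=1172
  879^1422=1191
Found 1191 at exponent 1422.

1422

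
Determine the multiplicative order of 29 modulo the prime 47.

46

The order of 29 must divide p − 1 = 46 = 2 · 23.
Divisors: 1, 2, 23, 46.
Check each in increasing order: 29^1 ≡ 29;  29^2 ≡ 42;  29^23 ≡ 46;  29^46 ≡ 1.
Smallest exponent giving 1 is 46.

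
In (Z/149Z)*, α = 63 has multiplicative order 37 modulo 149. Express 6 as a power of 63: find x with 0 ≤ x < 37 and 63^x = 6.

Successive powers of 63 modulo 149:
  63^0=1  63^1=63  63^2=95  63^3=25  63^4=85  63^5=140
  63^6=29  63^7=39  63^8=73  63^9=129  63^10=81  63^11=37
  63^12=96  63^13=88  63^14=31  63^15=16  63^16=114  63^17=30
  63^18=102  63^19=19  63^20=5  63^21=17  63^22=28  63^23=125
  63^24=127  63^25=104  63^26=145  63^27=46  63^28=67  63^29=49
  63^30=107  63^31=36  63^32=33  63^33=142  63^34=6
So 63^34 ≡ 6 (mod 149), giving x = 34.

34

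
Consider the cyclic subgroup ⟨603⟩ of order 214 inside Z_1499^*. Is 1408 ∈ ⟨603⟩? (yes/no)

no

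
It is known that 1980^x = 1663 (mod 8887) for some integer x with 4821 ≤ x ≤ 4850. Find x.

4843

Compute 1980^4821 mod 8887 = 4922, then multiply by 1980 repeatedly:
  1980^4821=4922  1980^4822=5408  1980^4823=7892  1980^4824=2814  1980^4825=8458
  1980^4826=3732  1980^4827=4263  1980^4828=6977  1980^4829=4062  1980^4830=25
  1980^4831=5065  1980^4832=4164  1980^4833=6471  1980^4834=6413  1980^4835=7104
  1980^4836=6686  1980^4837=5537  1980^4838=5589  1980^4839=1905  1980^4840=3812
  1980^4841=2697  1980^4842=7860  1980^4843=1663
Found 1663 at exponent 4843.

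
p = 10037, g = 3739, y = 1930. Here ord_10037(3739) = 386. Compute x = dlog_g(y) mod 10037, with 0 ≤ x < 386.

106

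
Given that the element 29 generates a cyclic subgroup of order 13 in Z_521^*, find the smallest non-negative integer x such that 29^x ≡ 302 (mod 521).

Successive powers of 29 modulo 521:
  29^0=1  29^1=29  29^2=320  29^3=423  29^4=284  29^5=421
  29^6=226  29^7=302
So 29^7 ≡ 302 (mod 521), giving x = 7.

7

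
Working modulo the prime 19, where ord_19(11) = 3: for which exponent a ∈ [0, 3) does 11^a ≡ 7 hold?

2

Successive powers of 11 modulo 19:
  11^0=1  11^1=11  11^2=7
So 11^2 ≡ 7 (mod 19), giving a = 2.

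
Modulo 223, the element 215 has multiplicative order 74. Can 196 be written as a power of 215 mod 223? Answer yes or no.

196 ∈ ⟨215⟩ iff 196^74 ≡ 1 (mod 223), since |⟨215⟩| = 74.
196^74 mod 223 = 1.
Since 1 = 1, 196 lies in the subgroup.

yes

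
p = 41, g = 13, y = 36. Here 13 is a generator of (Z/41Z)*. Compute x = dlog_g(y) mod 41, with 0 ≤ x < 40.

Successive powers of 13 modulo 41:
  13^0=1  13^1=13  13^2=5  13^3=24  13^4=25  13^5=38
  13^6=2  13^7=26  13^8=10  13^9=7  13^10=9  13^11=35
  13^12=4  13^13=11  13^14=20  13^15=14  13^16=18  13^17=29
  13^18=8  13^19=22  13^20=40  13^21=28  13^22=36
So 13^22 ≡ 36 (mod 41), giving x = 22.

22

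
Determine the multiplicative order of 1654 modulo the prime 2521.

140

The order of 1654 must divide p − 1 = 2520 = 2^3 · 3^2 · 5 · 7.
Divisors: 1, 2, 3, 4, 5, 6, 7, 8, 9, 10, 12, 14, 15, 18, 20, 21, 24, 28, 30, 35, 36, 40, 42, 45, 56, 60, 63, 70, 72, 84, 90, 105, 120, 126, 140, 168, 180, 210, 252, 280, 315, 360, 420, 504, 630, 840, 1260, 2520.
Check each in increasing order: 1654^1 ≡ 1654;  1654^2 ≡ 431;  1654^3 ≡ 1952;  1654^4 ≡ 1728;  1654^5 ≡ 1819;  1654^6 ≡ 1073;  1654^7 ≡ 2479;  1654^8 ≡ 1120;  1654^9 ≡ 2066;  1654^10 ≡ 1209;  1654^12 ≡ 1753;  1654^14 ≡ 1764;  1654^15 ≡ 859;  1654^18 ≡ 303;  1654^20 ≡ 2022;  1654^21 ≡ 1542;  1654^24 ≡ 2431;  1654^28 ≡ 782;  1654^30 ≡ 1749;  1654^35 ≡ 2450;  1654^36 ≡ 1053;  1654^40 ≡ 1943;  1654^42 ≡ 461;  1654^45 ≡ 2396;  1654^56 ≡ 1442;  1654^60 ≡ 1028;  1654^63 ≡ 2461;  1654^70 ≡ 2520;  1654^72 ≡ 2090;  1654^84 ≡ 757;  1654^90 ≡ 499;  1654^105 ≡ 71;  1654^120 ≡ 485;  1654^126 ≡ 1079;  1654^140 ≡ 1.
Smallest exponent giving 1 is 140.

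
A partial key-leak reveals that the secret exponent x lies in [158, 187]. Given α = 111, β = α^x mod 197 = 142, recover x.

164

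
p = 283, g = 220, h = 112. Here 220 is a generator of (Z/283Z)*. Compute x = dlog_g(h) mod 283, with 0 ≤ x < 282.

248

Baby-step giant-step with m = ceil(sqrt(282)) = 17.
Baby table (220^j mod 283 for j=0..16):
  0:1  1:220  2:7  3:125  4:49  5:26  6:60  7:182
  8:137  9:142  10:110  11:145  12:204  13:166  14:13  15:30
  16:91
Giant step factor: 220^(-17) ≡ 31 (mod 283).
Scan 112·31^i mod 283 for i = 0, 1, …:
  i=0: 112   i=1: 76   i=2: 92   i=3: 22
  i=4: 116   i=5: 200   i=6: 257   i=7: 43
  i=8: 201   i=9: 5     …   i=13: 177
  i=14: 110
Match at i=14, j=10: x = 14·17 + 10 = 248.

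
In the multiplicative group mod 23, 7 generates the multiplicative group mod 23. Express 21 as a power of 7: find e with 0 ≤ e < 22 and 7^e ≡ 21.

3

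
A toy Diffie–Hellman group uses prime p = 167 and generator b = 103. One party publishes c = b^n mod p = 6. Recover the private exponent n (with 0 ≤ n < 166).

Baby-step giant-step with m = ceil(sqrt(166)) = 13.
Baby table (103^j mod 167 for j=0..12):
  0:1  1:103  2:88  3:46  4:62  5:40  6:112  7:13
  8:3  9:142  10:97  11:138  12:19
Giant step factor: 103^(-13) ≡ 135 (mod 167).
Scan 6·135^i mod 167 for i = 0, 1, …:
  i=0: 6   i=1: 142
Match at i=1, j=9: n = 1·13 + 9 = 22.

22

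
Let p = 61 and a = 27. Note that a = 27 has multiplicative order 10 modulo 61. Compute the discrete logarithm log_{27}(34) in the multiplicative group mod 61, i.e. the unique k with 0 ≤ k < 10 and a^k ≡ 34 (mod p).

Successive powers of 27 modulo 61:
  27^0=1  27^1=27  27^2=58  27^3=41  27^4=9  27^5=60
  27^6=34
So 27^6 ≡ 34 (mod 61), giving k = 6.

6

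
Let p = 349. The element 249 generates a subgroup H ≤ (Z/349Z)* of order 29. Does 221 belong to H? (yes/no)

no

221 ∈ ⟨249⟩ iff 221^29 ≡ 1 (mod 349), since |⟨249⟩| = 29.
221^29 mod 349 = 24.
Since 24 ≠ 1, 221 does not lie in the subgroup.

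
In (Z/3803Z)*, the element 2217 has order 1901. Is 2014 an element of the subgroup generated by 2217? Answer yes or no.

2014 ∈ ⟨2217⟩ iff 2014^1901 ≡ 1 (mod 3803), since |⟨2217⟩| = 1901.
2014^1901 mod 3803 = 3802.
Since 3802 ≠ 1, 2014 does not lie in the subgroup.

no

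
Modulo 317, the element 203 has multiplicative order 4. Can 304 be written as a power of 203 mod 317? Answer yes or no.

⟨203⟩ has order 4; its elements mod 317 are {1, 114, 203, 316}.
304 is not in this set.

no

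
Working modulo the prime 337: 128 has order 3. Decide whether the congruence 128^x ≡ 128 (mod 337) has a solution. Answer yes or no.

yes

128 ∈ ⟨128⟩ iff 128^3 ≡ 1 (mod 337), since |⟨128⟩| = 3.
128^3 mod 337 = 1.
Since 1 = 1, 128 lies in the subgroup.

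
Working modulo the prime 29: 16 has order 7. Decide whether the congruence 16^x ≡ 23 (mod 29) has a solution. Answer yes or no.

⟨16⟩ has order 7; its elements mod 29 are {1, 7, 16, 20, 23, 24, 25}.
23 is in this set.

yes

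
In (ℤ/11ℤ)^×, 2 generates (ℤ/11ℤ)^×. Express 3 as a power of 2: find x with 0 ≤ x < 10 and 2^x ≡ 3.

8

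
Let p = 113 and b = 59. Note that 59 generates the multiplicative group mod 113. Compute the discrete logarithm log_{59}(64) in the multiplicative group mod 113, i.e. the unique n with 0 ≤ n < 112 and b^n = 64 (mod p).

72

Baby-step giant-step with m = ceil(sqrt(112)) = 11.
Baby table (59^j mod 113 for j=0..10):
  0:1  1:59  2:91  3:58  4:32  5:80  6:87  7:48
  8:7  9:74  10:72
Giant step factor: 59^(-11) ≡ 27 (mod 113).
Scan 64·27^i mod 113 for i = 0, 1, …:
  i=0: 64   i=1: 33   i=2: 100   i=3: 101
  i=4: 15   i=5: 66   i=6: 87
Match at i=6, j=6: n = 6·11 + 6 = 72.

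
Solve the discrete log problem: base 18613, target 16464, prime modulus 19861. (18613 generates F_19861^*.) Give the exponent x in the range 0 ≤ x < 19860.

10574

Baby-step giant-step with m = ceil(sqrt(19860)) = 141.
Baby table (18613^j mod 19861 for j=0..140):
  0:1  1:18613  2:8346  3:11217  4:3189  5:12189  6:1654  7:1352
  8:889  9:2744  10:11441  11:1691  12:14759  13:11776  14:692  15:10268
  16:15742  17:16374  18:2217  19:13724  20:12491  21:2117  22:19358  23:12053
  24:12494  25:18234  26:4674  27:5982  28:2200  29:15079  30:9636  31:10038
  32:4867  33:3450  34:4237  35:15111  36:9422  37:18917  38:6313  39:6193
  40:16926  41:8456  42:12964  43:7643  44:14677  45:14807  46:11455  47:4080
  48:12437  49:9926  50:5616  51:2165  52:19037  53:15441  54:14663  55:12418
  56:13777  57:5930  58:7513  59:18029  60:2321  61:3098  62:6591  63:16747
  64:13377  65:8605  66:5761  67:19815  68:17686  69:13304  70:404  71:12194
  72:15275  73:3360  74:17252  75:18689  76:12803  77:9961  78:1658  79:16221
  80:14412  81:7890  82:4336  83:10725  84:1514  85:17184  86:4248  87:1383
  88:1923  89:3277  90:1670  91:1245  92:15259  93:3467  94:2882  95:17966
  96:1501  97:13547  98:14916  99:14450  100:188  101:3708  102:29  103:3530
  104:3702  105:7517  106:13037  107:15844  108:8244  109:19347  110:5920  111:132
  112:14013  113:9317  114:10930  115:3867  116:207  117:19718  118:19576  119:18043
  120:4710  121:776  122:4741  123:1810  124:5274  125:11900  126:4828  127:12400
  128:16380  129:14590  130:4217  131:349  132:1390  133:13048  134:2116  135:745
  136:3707  137:1277  138:15045  139:12346  140:4328
Giant step factor: 18613^(-141) ≡ 445 (mod 19861).
Scan 16464·445^i mod 19861 for i = 0, 1, …:
  i=0: 16464   i=1: 17632   i=2: 1145   i=3: 13000
  i=4: 5449   i=5: 1763   i=6: 9956   i=7: 1417
  i=8: 14874   i=9: 5217     …   i=73: 15720
  i=74: 4328
Match at i=74, j=140: x = 74·141 + 140 = 10574.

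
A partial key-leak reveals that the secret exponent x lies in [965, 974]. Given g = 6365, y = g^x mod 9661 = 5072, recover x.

971

Compute 6365^965 mod 9661 = 7901, then multiply by 6365 repeatedly:
  6365^965=7901  6365^966=4360  6365^967=5008  6365^968=4281  6365^969=4545
  6365^970=3891  6365^971=5072
Found 5072 at exponent 971.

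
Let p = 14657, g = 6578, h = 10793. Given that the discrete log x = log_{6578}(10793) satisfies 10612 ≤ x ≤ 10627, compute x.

10620

Compute 6578^10612 mod 14657 = 2317, then multiply by 6578 repeatedly:
  6578^10612=2317  6578^10613=12603  6578^10614=2542  6578^10615=12296  6578^10616=5762
  6578^10617=14091  6578^10618=14387  6578^10619=12094  6578^10620=10793
Found 10793 at exponent 10620.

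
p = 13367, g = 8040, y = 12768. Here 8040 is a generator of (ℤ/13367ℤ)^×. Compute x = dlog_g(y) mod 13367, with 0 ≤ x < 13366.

2069

Baby-step giant-step with m = ceil(sqrt(13366)) = 116.
Baby table (8040^j mod 13367 for j=0..115):
  0:1  1:8040  2:12155  3:63  4:11941  5:3846  6:3969  7:3731
  8:1692  9:9441  10:7814  11:13027  12:6635  13:11070  14:5314  15:3628
  16:2326  17:607  18:1325  19:12868  20:11507  21:3273  22:8664  23:3123
  24:5694  25:11152  26:9611  27:11180  28:7492  29:3978  30:9256  31:4151
  32:10008  33:8347  34:7540  35:2255  36:4548  37:7175  38:8395  39:5817
  40:10914  41:7572  42:5562  43:5865  44:9191  45:2864  46:8586  47:4252
  48:6661  49:6238  50:536  51:5266  52:5351  53:7034  54:10950  55:2938
  56:2031  57:8133  58:11323  59:7650  60:4433  61:4898  62:738  63:11939
  64:1133  65:6393  66:3605  67:4544  68:1749  69:13243  70:5565  71:3251
  72:5555  73:3053  74:4308  75:2423  76:5201  77:4064  78:5612  79:6855
  80:2059  81:6014  82:4121  83:9414  84:4606  85:5650  86:4934  87:9471
  88:8408  89:3401  90:8525  91:8391  92:391  93:2395  94:7320  95:11266
  96:3848  97:6682  98:1307  99:1818  100:6589  101:2139  102:7598  103:730
  104:1087  105:10829  106:5889  107:1646  108:510  109:10098  110:10129  111:5396
  112:7925  113:9878  114:5773  115:4696
Giant step factor: 8040^(-116) ≡ 1009 (mod 13367).
Scan 12768·1009^i mod 13367 for i = 0, 1, …:
  i=0: 12768   i=1: 10491   i=2: 12122   i=3: 293
  i=4: 1563   i=5: 13128   i=6: 12822   i=7: 11509
  i=8: 10025   i=9: 9773     …   i=16: 2219
  i=17: 6682
Match at i=17, j=97: x = 17·116 + 97 = 2069.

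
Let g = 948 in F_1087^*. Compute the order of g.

362

The order of 948 must divide p − 1 = 1086 = 2 · 3 · 181.
Divisors: 1, 2, 3, 6, 181, 362, 543, 1086.
Check each in increasing order: 948^1 ≡ 948;  948^2 ≡ 842;  948^3 ≡ 358;  948^6 ≡ 985;  948^181 ≡ 1086;  948^362 ≡ 1.
Smallest exponent giving 1 is 362.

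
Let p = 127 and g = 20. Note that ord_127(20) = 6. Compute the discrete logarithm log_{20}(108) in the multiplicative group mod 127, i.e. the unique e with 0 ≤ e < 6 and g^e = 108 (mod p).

Successive powers of 20 modulo 127:
  20^0=1  20^1=20  20^2=19  20^3=126  20^4=107  20^5=108
So 20^5 ≡ 108 (mod 127), giving e = 5.

5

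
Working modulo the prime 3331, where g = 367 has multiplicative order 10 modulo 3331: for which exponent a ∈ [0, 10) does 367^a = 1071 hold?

4

Successive powers of 367 modulo 3331:
  367^0=1  367^1=367  367^2=1449  367^3=2154  367^4=1071
So 367^4 ≡ 1071 (mod 3331), giving a = 4.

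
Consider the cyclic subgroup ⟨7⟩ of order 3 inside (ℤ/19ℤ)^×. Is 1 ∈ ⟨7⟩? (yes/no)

⟨7⟩ has order 3; its elements mod 19 are {1, 7, 11}.
1 is in this set.

yes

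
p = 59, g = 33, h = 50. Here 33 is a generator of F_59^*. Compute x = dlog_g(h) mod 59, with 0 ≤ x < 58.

Baby-step giant-step with m = ceil(sqrt(58)) = 8.
Baby table (33^j mod 59 for j=0..7):
  0:1  1:33  2:27  3:6  4:21  5:44  6:36  7:8
Giant step factor: 33^(-8) ≡ 19 (mod 59).
Scan 50·19^i mod 59 for i = 0, 1, …:
  i=0: 50   i=1: 6
Match at i=1, j=3: x = 1·8 + 3 = 11.

11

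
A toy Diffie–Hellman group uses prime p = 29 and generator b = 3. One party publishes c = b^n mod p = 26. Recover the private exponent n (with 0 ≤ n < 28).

15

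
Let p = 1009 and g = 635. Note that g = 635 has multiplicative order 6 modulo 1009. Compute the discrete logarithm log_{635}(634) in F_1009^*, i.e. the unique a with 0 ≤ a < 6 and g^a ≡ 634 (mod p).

Successive powers of 635 modulo 1009:
  635^0=1  635^1=635  635^2=634
So 635^2 ≡ 634 (mod 1009), giving a = 2.

2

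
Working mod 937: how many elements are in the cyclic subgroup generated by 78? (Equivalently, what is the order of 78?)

117

The order of 78 must divide p − 1 = 936 = 2^3 · 3^2 · 13.
Divisors: 1, 2, 3, 4, 6, 8, 9, 12, 13, 18, 24, 26, 36, 39, 52, 72, 78, 104, 117, 156, 234, 312, 468, 936.
Check each in increasing order: 78^1 ≡ 78;  78^2 ≡ 462;  78^3 ≡ 430;  78^4 ≡ 745;  78^6 ≡ 311;  78^8 ≡ 321;  78^9 ≡ 676;  78^12 ≡ 210;  78^13 ≡ 451;  78^18 ≡ 657;  78^24 ≡ 61;  78^26 ≡ 72;  78^36 ≡ 629;  78^39 ≡ 614;  78^52 ≡ 499;  78^72 ≡ 227;  78^78 ≡ 322;  78^104 ≡ 696;  78^117 ≡ 1.
Smallest exponent giving 1 is 117.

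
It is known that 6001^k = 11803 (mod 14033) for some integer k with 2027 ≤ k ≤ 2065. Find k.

2056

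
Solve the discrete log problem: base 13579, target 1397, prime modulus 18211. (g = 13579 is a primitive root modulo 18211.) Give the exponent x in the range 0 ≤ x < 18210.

6065

Baby-step giant-step with m = ceil(sqrt(18210)) = 135.
Baby table (13579^j mod 18211 for j=0..134):
  0:1  1:13579  2:2866  3:507  4:795  5:14393  6:2095  7:2423
  8:12851  9:5927  10:8324  11:14130  12:174  13:13527  14:6987  15:15374
  16:10853  17:9475  18:310  19:2749  20:14332  21:11482  22:9707  23:135
  24:12065  25:4479  26:13812  27:16270  28:12689  29:9660  30:17518  31:4840
  32:17072  33:12869  34:13606  35:5279  36:5045  37:14484  38:17647  39:8275
  40:4355  41:5428  42:6895  43:4454  44:2135  45:17464  46:14  47:7996
  48:3702  49:7098  50:11130  51:1181  52:11119  53:15711  54:16015  55:10134
  56:7270  57:15710  58:2436  59:7268  60:6763  61:14915  62:6254  63:5173
  64:4340  65:2064  66:327  67:15060  68:8421  69:1890  70:5011  71:8073
  72:11258  73:9248  74:13747  75:7763  76:8509  77:13127  78:2265  79:16267
  80:8374  81:1062  82:15997  83:2455  84:10315  85:6584  86:6337  87:3148
  88:5475  89:7723  90:11679  91:7753  92:196  93:2678  94:15406  95:8317
  96:10132  97:16534  98:9978  99:1422  100:5678  101:14399  102:10725  103:1408
  104:15893  105:10697  106:3627  107:8489  108:14712  109:17789  110:6127  111:10685
  112:4578  113:10519  114:8628  115:8249  116:15521  117:3756  118:11924  119:1995
  120:10348  121:17627  122:9860  123:1668  124:13499  125:9206  126:7970  127:14868
  128:5426  129:16159  130:16933  131:1121  132:15874  133:7650  134:3806
Giant step factor: 13579^(-135) ≡ 1958 (mod 18211).
Scan 1397·1958^i mod 18211 for i = 0, 1, …:
  i=0: 1397   i=1: 3676   i=2: 4263   i=3: 6316
  i=4: 1459   i=5: 15806   i=6: 7659   i=7: 8669
  i=8: 1250   i=9: 7226     …   i=43: 12505
  i=44: 9206
Match at i=44, j=125: x = 44·135 + 125 = 6065.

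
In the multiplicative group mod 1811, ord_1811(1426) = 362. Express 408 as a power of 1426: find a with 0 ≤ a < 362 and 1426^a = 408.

337

Baby-step giant-step with m = ceil(sqrt(362)) = 20.
Baby table (1426^j mod 1811 for j=0..19):
  0:1  1:1426  2:1534  3:1607  4:667  5:367  6:1774  7:1568
  8:1194  9:304  10:675  11:909  12:1369  13:1747  14:1097  15:1429
  16:379  17:776  18:55  19:557
Giant step factor: 1426^(-20) ≡ 1234 (mod 1811).
Scan 408·1234^i mod 1811 for i = 0, 1, …:
  i=0: 408   i=1: 14   i=2: 977   i=3: 1303
  i=4: 1545   i=5: 1358   i=6: 597   i=7: 1432
  i=8: 1363   i=9: 1334     …   i=15: 1659
  i=16: 776
Match at i=16, j=17: a = 16·20 + 17 = 337.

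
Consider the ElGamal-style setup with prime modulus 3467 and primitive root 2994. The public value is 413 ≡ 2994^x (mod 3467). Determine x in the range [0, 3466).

Baby-step giant-step with m = ceil(sqrt(3466)) = 59.
Baby table (2994^j mod 3467 for j=0..58):
  0:1  1:2994  2:1841  3:2891  4:2022  5:486  6:2411  7:240
  8:891  9:1531  10:440  11:3367  12:2229  13:3118  14:2128  15:2353
  16:3405  17:1590  18:269  19:1042  20:2915  21:1071  22:3066  23:2455
  24:230  25:2154  26:456  27:2733  28:482  29:836  30:3277  31:3195
  32:377  33:1963  34:657  35:1269  36:3021  37:2938  38:593  39:338
  40:3075  41:1665  42:2931  43:437  44:1319  45:173  46:1379  47:2996
  48:895  49:3106  50:870  51:1063  52:3383  53:1595  54:1371  55:3313
  56:35  57:780  58:2029
Giant step factor: 2994^(-59) ≡ 3440 (mod 3467).
Scan 413·3440^i mod 3467 for i = 0, 1, …:
  i=0: 413   i=1: 2717   i=2: 2915
Match at i=2, j=20: x = 2·59 + 20 = 138.

138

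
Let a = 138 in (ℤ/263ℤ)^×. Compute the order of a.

131

The order of 138 must divide p − 1 = 262 = 2 · 131.
Divisors: 1, 2, 131, 262.
Check each in increasing order: 138^1 ≡ 138;  138^2 ≡ 108;  138^131 ≡ 1.
Smallest exponent giving 1 is 131.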